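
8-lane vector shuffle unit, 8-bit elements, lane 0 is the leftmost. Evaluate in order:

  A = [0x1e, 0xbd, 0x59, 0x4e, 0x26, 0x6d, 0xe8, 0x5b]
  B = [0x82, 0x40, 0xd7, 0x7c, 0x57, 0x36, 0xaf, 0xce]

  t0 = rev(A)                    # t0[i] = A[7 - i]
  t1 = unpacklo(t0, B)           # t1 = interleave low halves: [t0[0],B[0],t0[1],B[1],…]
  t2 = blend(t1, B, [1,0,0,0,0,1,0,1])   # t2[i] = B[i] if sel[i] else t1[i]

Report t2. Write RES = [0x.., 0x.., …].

RES = [ 0x82  0x82  0xe8  0x40  0x6d  0x36  0x26  0xce ]

  t0: 5b e8 6d 26 4e 59 bd 1e
  t1: 5b 82 e8 40 6d d7 26 7c
  t2: 82 82 e8 40 6d 36 26 ce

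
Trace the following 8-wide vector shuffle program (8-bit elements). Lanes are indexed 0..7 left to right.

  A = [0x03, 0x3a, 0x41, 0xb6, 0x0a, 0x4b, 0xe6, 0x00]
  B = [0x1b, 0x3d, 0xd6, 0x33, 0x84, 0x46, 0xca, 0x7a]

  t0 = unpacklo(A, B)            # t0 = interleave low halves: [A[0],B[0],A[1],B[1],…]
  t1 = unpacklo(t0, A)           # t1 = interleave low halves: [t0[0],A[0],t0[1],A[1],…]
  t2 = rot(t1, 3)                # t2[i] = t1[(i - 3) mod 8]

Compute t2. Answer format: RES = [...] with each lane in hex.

t0 = [0x03, 0x1b, 0x3a, 0x3d, 0x41, 0xd6, 0xb6, 0x33]
t1 = [0x03, 0x03, 0x1b, 0x3a, 0x3a, 0x41, 0x3d, 0xb6]
t2 = [0x41, 0x3d, 0xb6, 0x03, 0x03, 0x1b, 0x3a, 0x3a]

RES = [0x41, 0x3d, 0xb6, 0x03, 0x03, 0x1b, 0x3a, 0x3a]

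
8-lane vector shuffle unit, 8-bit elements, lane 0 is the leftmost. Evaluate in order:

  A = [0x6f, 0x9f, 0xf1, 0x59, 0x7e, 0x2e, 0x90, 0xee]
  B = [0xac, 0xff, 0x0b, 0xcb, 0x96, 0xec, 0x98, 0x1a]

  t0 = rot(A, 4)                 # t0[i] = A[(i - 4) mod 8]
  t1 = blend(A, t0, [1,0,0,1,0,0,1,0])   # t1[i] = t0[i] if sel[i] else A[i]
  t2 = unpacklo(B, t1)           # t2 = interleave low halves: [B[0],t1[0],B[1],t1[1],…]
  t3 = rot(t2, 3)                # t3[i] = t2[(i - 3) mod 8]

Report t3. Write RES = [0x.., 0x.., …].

→ t0 |7e|2e|90|ee|6f|9f|f1|59|
→ t1 |7e|9f|f1|ee|7e|2e|f1|ee|
→ t2 |ac|7e|ff|9f|0b|f1|cb|ee|
→ t3 |f1|cb|ee|ac|7e|ff|9f|0b|

RES = [0xf1, 0xcb, 0xee, 0xac, 0x7e, 0xff, 0x9f, 0x0b]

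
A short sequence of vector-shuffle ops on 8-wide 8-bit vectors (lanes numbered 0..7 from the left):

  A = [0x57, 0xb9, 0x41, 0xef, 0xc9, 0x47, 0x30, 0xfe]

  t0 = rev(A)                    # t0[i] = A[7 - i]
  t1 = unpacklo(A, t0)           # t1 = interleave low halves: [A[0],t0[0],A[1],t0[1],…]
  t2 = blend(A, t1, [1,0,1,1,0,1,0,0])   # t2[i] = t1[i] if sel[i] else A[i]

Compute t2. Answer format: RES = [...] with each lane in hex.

  t0: fe 30 47 c9 ef 41 b9 57
  t1: 57 fe b9 30 41 47 ef c9
  t2: 57 b9 b9 30 c9 47 30 fe

RES = [0x57, 0xb9, 0xb9, 0x30, 0xc9, 0x47, 0x30, 0xfe]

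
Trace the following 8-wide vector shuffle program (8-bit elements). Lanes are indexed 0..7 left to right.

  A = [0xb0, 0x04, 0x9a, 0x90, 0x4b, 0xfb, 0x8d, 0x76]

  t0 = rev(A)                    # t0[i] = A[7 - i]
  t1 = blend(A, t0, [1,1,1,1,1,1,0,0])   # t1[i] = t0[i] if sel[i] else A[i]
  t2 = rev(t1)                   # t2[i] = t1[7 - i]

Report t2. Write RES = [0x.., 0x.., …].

RES = [0x76, 0x8d, 0x9a, 0x90, 0x4b, 0xfb, 0x8d, 0x76]

t0 = [0x76, 0x8d, 0xfb, 0x4b, 0x90, 0x9a, 0x04, 0xb0]
t1 = [0x76, 0x8d, 0xfb, 0x4b, 0x90, 0x9a, 0x8d, 0x76]
t2 = [0x76, 0x8d, 0x9a, 0x90, 0x4b, 0xfb, 0x8d, 0x76]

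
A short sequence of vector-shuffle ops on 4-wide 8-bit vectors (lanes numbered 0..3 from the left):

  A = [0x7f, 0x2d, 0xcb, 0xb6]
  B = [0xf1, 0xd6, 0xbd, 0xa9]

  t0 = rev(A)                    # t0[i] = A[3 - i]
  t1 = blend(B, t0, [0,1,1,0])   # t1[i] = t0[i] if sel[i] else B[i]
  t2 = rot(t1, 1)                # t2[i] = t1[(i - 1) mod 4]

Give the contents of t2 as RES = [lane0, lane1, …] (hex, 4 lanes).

RES = [ 0xa9  0xf1  0xcb  0x2d ]

  t0: b6 cb 2d 7f
  t1: f1 cb 2d a9
  t2: a9 f1 cb 2d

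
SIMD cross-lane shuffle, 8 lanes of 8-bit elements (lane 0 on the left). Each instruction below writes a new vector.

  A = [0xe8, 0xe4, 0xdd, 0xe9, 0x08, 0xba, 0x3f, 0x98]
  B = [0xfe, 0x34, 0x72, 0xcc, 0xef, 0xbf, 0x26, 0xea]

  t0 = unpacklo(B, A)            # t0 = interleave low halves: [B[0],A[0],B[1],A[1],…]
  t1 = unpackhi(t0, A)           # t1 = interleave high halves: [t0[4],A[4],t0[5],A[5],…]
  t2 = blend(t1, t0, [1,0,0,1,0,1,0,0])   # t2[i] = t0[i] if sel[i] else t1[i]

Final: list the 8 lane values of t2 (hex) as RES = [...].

t0 = [0xfe, 0xe8, 0x34, 0xe4, 0x72, 0xdd, 0xcc, 0xe9]
t1 = [0x72, 0x08, 0xdd, 0xba, 0xcc, 0x3f, 0xe9, 0x98]
t2 = [0xfe, 0x08, 0xdd, 0xe4, 0xcc, 0xdd, 0xe9, 0x98]

RES = [ 0xfe  0x08  0xdd  0xe4  0xcc  0xdd  0xe9  0x98 ]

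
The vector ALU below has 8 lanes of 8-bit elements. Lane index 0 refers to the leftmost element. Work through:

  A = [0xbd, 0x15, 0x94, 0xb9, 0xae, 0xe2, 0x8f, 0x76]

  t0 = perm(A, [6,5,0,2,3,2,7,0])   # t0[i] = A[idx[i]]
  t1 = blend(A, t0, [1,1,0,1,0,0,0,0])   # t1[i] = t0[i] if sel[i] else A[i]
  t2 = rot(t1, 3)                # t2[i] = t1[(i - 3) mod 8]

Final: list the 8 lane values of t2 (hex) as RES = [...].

  t0: 8f e2 bd 94 b9 94 76 bd
  t1: 8f e2 94 94 ae e2 8f 76
  t2: e2 8f 76 8f e2 94 94 ae

RES = [ 0xe2  0x8f  0x76  0x8f  0xe2  0x94  0x94  0xae ]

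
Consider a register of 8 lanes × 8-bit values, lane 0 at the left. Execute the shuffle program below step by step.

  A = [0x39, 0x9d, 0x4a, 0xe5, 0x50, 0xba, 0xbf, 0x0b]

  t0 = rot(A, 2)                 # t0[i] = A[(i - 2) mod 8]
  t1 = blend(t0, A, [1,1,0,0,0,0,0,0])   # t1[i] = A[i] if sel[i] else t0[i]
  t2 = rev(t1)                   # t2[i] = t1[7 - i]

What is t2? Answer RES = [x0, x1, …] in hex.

RES = [0xba, 0x50, 0xe5, 0x4a, 0x9d, 0x39, 0x9d, 0x39]

  t0: bf 0b 39 9d 4a e5 50 ba
  t1: 39 9d 39 9d 4a e5 50 ba
  t2: ba 50 e5 4a 9d 39 9d 39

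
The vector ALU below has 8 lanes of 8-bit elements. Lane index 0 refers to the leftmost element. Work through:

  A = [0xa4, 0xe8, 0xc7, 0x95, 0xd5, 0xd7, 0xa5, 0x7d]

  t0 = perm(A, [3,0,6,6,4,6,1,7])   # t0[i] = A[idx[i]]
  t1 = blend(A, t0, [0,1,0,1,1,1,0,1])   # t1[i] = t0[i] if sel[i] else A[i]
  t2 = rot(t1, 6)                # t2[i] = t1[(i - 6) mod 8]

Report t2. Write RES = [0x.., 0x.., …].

  t0: 95 a4 a5 a5 d5 a5 e8 7d
  t1: a4 a4 c7 a5 d5 a5 a5 7d
  t2: c7 a5 d5 a5 a5 7d a4 a4

RES = [ 0xc7  0xa5  0xd5  0xa5  0xa5  0x7d  0xa4  0xa4 ]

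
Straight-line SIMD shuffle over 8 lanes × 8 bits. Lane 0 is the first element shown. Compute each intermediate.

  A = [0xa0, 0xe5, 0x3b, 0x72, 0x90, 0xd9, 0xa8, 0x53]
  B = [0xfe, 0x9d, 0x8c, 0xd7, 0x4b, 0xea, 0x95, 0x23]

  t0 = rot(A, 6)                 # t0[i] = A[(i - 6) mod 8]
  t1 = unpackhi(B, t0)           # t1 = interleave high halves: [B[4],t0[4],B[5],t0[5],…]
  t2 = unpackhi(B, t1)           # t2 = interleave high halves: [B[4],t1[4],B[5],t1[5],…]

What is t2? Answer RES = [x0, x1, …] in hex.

→ t0 |3b|72|90|d9|a8|53|a0|e5|
→ t1 |4b|a8|ea|53|95|a0|23|e5|
→ t2 |4b|95|ea|a0|95|23|23|e5|

RES = [0x4b, 0x95, 0xea, 0xa0, 0x95, 0x23, 0x23, 0xe5]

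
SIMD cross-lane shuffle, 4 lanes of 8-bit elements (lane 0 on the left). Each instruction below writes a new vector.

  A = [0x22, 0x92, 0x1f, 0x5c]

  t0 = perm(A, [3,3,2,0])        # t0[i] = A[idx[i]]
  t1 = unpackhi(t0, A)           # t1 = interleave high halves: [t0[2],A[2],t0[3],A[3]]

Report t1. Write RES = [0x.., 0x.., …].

  t0: 5c 5c 1f 22
  t1: 1f 1f 22 5c

RES = [ 0x1f  0x1f  0x22  0x5c ]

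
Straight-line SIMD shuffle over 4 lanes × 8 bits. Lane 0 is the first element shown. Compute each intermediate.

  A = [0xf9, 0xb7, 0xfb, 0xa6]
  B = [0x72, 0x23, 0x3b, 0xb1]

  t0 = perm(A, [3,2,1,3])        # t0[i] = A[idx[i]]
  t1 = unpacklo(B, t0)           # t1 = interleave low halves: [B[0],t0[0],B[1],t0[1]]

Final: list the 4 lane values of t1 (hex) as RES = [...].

RES = [0x72, 0xa6, 0x23, 0xfb]

t0 = [0xa6, 0xfb, 0xb7, 0xa6]
t1 = [0x72, 0xa6, 0x23, 0xfb]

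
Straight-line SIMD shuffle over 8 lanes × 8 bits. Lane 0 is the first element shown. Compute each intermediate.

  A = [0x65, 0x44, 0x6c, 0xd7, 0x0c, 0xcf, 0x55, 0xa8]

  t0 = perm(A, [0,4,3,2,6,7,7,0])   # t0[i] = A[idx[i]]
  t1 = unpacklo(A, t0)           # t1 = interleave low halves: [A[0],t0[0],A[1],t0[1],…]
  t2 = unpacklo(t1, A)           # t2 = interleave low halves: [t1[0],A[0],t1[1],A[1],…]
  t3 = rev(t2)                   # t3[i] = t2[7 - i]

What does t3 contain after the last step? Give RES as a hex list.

RES = [ 0xd7  0x0c  0x6c  0x44  0x44  0x65  0x65  0x65 ]

→ t0 |65|0c|d7|6c|55|a8|a8|65|
→ t1 |65|65|44|0c|6c|d7|d7|6c|
→ t2 |65|65|65|44|44|6c|0c|d7|
→ t3 |d7|0c|6c|44|44|65|65|65|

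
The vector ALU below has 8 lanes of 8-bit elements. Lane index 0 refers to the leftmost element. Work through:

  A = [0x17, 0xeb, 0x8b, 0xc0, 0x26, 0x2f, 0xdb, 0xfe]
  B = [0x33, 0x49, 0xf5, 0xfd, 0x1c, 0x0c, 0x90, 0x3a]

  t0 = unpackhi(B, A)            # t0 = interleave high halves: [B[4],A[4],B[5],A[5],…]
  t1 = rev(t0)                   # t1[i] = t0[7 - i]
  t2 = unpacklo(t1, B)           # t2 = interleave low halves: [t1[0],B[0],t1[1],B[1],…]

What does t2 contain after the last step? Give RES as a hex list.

RES = [ 0xfe  0x33  0x3a  0x49  0xdb  0xf5  0x90  0xfd ]

  t0: 1c 26 0c 2f 90 db 3a fe
  t1: fe 3a db 90 2f 0c 26 1c
  t2: fe 33 3a 49 db f5 90 fd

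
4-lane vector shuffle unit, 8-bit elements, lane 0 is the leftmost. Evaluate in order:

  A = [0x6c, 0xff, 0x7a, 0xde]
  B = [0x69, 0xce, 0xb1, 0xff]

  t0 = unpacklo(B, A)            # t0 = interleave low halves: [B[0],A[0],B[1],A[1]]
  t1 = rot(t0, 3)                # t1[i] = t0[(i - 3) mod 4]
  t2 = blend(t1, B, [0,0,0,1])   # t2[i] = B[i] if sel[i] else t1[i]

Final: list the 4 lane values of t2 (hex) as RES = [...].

→ t0 |69|6c|ce|ff|
→ t1 |6c|ce|ff|69|
→ t2 |6c|ce|ff|ff|

RES = [ 0x6c  0xce  0xff  0xff ]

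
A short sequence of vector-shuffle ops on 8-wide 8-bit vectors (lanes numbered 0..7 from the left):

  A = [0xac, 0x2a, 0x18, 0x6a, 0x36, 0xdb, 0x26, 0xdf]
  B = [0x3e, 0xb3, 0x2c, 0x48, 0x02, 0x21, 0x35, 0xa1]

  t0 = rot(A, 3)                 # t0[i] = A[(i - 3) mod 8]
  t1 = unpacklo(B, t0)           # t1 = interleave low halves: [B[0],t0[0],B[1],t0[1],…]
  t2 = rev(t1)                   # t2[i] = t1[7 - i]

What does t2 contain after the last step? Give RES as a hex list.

RES = [0xac, 0x48, 0xdf, 0x2c, 0x26, 0xb3, 0xdb, 0x3e]

→ t0 |db|26|df|ac|2a|18|6a|36|
→ t1 |3e|db|b3|26|2c|df|48|ac|
→ t2 |ac|48|df|2c|26|b3|db|3e|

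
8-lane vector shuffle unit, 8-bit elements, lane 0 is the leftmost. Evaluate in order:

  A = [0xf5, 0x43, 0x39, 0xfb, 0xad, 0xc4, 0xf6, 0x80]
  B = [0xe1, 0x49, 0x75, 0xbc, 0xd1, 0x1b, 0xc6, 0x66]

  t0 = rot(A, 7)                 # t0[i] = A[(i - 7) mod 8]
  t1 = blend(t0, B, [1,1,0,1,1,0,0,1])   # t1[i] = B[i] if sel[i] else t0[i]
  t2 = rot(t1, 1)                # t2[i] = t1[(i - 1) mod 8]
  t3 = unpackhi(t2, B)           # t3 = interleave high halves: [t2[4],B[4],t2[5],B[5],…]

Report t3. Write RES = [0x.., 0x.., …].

t0 = [0x43, 0x39, 0xfb, 0xad, 0xc4, 0xf6, 0x80, 0xf5]
t1 = [0xe1, 0x49, 0xfb, 0xbc, 0xd1, 0xf6, 0x80, 0x66]
t2 = [0x66, 0xe1, 0x49, 0xfb, 0xbc, 0xd1, 0xf6, 0x80]
t3 = [0xbc, 0xd1, 0xd1, 0x1b, 0xf6, 0xc6, 0x80, 0x66]

RES = [0xbc, 0xd1, 0xd1, 0x1b, 0xf6, 0xc6, 0x80, 0x66]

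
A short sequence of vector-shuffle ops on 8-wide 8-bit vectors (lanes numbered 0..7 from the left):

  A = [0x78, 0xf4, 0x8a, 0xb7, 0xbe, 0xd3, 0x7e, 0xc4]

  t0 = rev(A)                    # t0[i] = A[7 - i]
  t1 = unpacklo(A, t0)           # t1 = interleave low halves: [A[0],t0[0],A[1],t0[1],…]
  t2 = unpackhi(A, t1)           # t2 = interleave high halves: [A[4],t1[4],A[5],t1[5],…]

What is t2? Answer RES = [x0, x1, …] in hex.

→ t0 |c4|7e|d3|be|b7|8a|f4|78|
→ t1 |78|c4|f4|7e|8a|d3|b7|be|
→ t2 |be|8a|d3|d3|7e|b7|c4|be|

RES = [0xbe, 0x8a, 0xd3, 0xd3, 0x7e, 0xb7, 0xc4, 0xbe]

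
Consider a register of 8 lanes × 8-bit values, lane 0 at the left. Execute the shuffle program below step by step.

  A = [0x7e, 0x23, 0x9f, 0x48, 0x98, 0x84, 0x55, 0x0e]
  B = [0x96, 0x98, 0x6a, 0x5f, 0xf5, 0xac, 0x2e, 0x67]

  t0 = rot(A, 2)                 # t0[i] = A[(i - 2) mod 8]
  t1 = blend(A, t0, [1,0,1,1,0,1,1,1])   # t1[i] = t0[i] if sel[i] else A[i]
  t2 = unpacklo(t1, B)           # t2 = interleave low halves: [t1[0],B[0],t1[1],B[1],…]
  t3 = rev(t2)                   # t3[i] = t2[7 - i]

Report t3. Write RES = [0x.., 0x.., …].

RES = [ 0x5f  0x23  0x6a  0x7e  0x98  0x23  0x96  0x55 ]

→ t0 |55|0e|7e|23|9f|48|98|84|
→ t1 |55|23|7e|23|98|48|98|84|
→ t2 |55|96|23|98|7e|6a|23|5f|
→ t3 |5f|23|6a|7e|98|23|96|55|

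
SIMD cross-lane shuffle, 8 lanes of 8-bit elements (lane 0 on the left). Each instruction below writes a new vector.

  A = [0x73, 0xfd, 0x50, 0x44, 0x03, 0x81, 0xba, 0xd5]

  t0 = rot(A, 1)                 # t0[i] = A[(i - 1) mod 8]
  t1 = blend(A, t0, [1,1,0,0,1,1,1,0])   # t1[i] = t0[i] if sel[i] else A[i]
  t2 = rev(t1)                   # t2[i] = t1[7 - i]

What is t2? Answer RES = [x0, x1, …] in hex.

RES = [ 0xd5  0x81  0x03  0x44  0x44  0x50  0x73  0xd5 ]

→ t0 |d5|73|fd|50|44|03|81|ba|
→ t1 |d5|73|50|44|44|03|81|d5|
→ t2 |d5|81|03|44|44|50|73|d5|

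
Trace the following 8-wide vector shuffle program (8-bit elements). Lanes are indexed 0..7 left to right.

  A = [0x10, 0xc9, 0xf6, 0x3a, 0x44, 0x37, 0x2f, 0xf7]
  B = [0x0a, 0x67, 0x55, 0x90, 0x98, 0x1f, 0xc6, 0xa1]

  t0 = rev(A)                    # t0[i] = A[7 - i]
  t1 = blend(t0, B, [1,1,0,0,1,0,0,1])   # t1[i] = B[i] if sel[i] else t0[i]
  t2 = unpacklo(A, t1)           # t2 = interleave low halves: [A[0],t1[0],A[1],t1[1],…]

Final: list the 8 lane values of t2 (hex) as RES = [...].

  t0: f7 2f 37 44 3a f6 c9 10
  t1: 0a 67 37 44 98 f6 c9 a1
  t2: 10 0a c9 67 f6 37 3a 44

RES = [0x10, 0x0a, 0xc9, 0x67, 0xf6, 0x37, 0x3a, 0x44]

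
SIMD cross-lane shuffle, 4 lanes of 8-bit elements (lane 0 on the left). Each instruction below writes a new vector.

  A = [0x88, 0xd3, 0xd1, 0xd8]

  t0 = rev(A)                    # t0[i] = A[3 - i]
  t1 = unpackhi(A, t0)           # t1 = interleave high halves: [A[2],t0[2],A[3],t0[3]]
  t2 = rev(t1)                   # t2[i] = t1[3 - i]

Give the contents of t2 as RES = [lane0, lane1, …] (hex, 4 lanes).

  t0: d8 d1 d3 88
  t1: d1 d3 d8 88
  t2: 88 d8 d3 d1

RES = [0x88, 0xd8, 0xd3, 0xd1]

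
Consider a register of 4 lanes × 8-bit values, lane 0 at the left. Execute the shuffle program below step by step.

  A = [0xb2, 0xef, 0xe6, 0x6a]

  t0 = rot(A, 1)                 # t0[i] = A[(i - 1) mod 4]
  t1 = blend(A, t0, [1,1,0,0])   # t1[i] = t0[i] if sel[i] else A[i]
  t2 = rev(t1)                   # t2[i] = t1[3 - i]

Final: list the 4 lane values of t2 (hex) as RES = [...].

→ t0 |6a|b2|ef|e6|
→ t1 |6a|b2|e6|6a|
→ t2 |6a|e6|b2|6a|

RES = [0x6a, 0xe6, 0xb2, 0x6a]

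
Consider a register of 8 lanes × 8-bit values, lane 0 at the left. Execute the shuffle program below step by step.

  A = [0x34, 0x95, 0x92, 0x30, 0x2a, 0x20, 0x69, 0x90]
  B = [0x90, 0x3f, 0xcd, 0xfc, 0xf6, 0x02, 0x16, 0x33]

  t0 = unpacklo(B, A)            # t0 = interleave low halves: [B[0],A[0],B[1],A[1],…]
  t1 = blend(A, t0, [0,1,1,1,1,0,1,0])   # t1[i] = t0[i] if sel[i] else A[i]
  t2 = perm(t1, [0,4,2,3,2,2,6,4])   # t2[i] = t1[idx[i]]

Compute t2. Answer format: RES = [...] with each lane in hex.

RES = [0x34, 0xcd, 0x3f, 0x95, 0x3f, 0x3f, 0xfc, 0xcd]

→ t0 |90|34|3f|95|cd|92|fc|30|
→ t1 |34|34|3f|95|cd|20|fc|90|
→ t2 |34|cd|3f|95|3f|3f|fc|cd|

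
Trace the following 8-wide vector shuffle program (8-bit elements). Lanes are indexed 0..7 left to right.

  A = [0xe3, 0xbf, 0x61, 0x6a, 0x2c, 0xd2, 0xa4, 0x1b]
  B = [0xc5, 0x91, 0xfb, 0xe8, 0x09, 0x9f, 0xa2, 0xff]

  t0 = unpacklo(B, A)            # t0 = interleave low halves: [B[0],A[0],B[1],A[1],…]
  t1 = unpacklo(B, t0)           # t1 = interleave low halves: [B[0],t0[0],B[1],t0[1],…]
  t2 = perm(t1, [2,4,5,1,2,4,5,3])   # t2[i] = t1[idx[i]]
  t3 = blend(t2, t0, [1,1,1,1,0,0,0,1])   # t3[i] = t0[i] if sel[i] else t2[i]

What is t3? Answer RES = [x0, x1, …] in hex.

RES = [ 0xc5  0xe3  0x91  0xbf  0x91  0xfb  0x91  0x6a ]

  t0: c5 e3 91 bf fb 61 e8 6a
  t1: c5 c5 91 e3 fb 91 e8 bf
  t2: 91 fb 91 c5 91 fb 91 e3
  t3: c5 e3 91 bf 91 fb 91 6a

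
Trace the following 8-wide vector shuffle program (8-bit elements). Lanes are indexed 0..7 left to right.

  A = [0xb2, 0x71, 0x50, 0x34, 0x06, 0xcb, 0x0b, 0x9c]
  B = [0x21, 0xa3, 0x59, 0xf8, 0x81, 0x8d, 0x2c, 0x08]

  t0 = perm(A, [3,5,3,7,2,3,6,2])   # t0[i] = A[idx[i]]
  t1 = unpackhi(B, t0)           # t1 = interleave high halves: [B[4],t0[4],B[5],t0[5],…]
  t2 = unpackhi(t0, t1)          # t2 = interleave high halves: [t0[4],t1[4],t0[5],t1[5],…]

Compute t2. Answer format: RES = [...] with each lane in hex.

→ t0 |34|cb|34|9c|50|34|0b|50|
→ t1 |81|50|8d|34|2c|0b|08|50|
→ t2 |50|2c|34|0b|0b|08|50|50|

RES = [ 0x50  0x2c  0x34  0x0b  0x0b  0x08  0x50  0x50 ]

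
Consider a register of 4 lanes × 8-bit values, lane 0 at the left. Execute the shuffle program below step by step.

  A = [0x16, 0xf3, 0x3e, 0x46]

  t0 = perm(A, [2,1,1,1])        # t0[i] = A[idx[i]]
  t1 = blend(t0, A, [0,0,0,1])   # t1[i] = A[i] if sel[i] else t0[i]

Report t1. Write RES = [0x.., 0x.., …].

RES = [ 0x3e  0xf3  0xf3  0x46 ]

  t0: 3e f3 f3 f3
  t1: 3e f3 f3 46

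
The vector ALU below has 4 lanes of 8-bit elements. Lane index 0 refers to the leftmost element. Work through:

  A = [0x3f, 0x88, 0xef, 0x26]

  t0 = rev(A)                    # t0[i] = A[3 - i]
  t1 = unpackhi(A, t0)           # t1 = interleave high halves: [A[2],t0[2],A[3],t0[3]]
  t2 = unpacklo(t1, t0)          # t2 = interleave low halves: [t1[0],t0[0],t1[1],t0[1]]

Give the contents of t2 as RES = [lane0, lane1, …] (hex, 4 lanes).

RES = [ 0xef  0x26  0x88  0xef ]

t0 = [0x26, 0xef, 0x88, 0x3f]
t1 = [0xef, 0x88, 0x26, 0x3f]
t2 = [0xef, 0x26, 0x88, 0xef]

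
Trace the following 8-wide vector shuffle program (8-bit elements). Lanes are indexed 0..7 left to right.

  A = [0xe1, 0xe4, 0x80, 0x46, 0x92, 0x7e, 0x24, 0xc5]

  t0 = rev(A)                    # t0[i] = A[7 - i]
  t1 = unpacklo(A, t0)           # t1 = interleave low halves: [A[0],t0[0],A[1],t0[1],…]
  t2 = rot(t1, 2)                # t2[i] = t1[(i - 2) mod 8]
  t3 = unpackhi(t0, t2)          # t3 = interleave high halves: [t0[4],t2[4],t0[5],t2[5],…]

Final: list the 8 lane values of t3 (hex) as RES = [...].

RES = [0x46, 0xe4, 0x80, 0x24, 0xe4, 0x80, 0xe1, 0x7e]

→ t0 |c5|24|7e|92|46|80|e4|e1|
→ t1 |e1|c5|e4|24|80|7e|46|92|
→ t2 |46|92|e1|c5|e4|24|80|7e|
→ t3 |46|e4|80|24|e4|80|e1|7e|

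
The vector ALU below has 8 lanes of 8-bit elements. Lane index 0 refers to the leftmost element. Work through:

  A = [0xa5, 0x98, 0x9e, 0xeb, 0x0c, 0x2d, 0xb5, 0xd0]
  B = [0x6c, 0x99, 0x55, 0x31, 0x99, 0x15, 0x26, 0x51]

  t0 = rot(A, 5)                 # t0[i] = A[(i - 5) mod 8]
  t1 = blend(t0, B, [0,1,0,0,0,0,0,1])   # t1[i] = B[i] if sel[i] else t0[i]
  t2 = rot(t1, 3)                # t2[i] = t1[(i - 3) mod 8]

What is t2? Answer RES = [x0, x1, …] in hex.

RES = [ 0xa5  0x98  0x51  0xeb  0x99  0x2d  0xb5  0xd0 ]

  t0: eb 0c 2d b5 d0 a5 98 9e
  t1: eb 99 2d b5 d0 a5 98 51
  t2: a5 98 51 eb 99 2d b5 d0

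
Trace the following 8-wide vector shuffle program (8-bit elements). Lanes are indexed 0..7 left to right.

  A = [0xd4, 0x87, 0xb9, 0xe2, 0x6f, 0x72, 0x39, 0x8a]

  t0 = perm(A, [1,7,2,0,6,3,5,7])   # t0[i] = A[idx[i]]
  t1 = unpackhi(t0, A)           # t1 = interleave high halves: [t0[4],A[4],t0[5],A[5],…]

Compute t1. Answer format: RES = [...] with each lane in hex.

→ t0 |87|8a|b9|d4|39|e2|72|8a|
→ t1 |39|6f|e2|72|72|39|8a|8a|

RES = [ 0x39  0x6f  0xe2  0x72  0x72  0x39  0x8a  0x8a ]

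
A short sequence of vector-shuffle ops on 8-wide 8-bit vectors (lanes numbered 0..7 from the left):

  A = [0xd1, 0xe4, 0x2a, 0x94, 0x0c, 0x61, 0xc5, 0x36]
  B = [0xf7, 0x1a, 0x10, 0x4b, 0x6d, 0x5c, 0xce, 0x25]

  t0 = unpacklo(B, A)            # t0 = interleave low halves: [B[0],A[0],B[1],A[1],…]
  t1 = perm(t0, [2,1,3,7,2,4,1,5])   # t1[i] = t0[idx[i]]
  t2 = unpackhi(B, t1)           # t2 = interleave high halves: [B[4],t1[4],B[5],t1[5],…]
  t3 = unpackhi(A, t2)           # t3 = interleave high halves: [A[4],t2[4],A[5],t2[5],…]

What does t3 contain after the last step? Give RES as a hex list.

RES = [0x0c, 0xce, 0x61, 0xd1, 0xc5, 0x25, 0x36, 0x2a]

→ t0 |f7|d1|1a|e4|10|2a|4b|94|
→ t1 |1a|d1|e4|94|1a|10|d1|2a|
→ t2 |6d|1a|5c|10|ce|d1|25|2a|
→ t3 |0c|ce|61|d1|c5|25|36|2a|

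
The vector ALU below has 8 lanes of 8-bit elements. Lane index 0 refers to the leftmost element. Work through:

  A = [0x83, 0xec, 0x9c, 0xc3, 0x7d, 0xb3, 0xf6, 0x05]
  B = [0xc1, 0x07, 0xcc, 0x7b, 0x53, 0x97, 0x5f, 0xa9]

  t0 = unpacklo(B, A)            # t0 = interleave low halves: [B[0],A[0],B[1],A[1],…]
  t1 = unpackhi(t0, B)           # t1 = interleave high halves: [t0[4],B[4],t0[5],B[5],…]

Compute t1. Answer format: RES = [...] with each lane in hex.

  t0: c1 83 07 ec cc 9c 7b c3
  t1: cc 53 9c 97 7b 5f c3 a9

RES = [0xcc, 0x53, 0x9c, 0x97, 0x7b, 0x5f, 0xc3, 0xa9]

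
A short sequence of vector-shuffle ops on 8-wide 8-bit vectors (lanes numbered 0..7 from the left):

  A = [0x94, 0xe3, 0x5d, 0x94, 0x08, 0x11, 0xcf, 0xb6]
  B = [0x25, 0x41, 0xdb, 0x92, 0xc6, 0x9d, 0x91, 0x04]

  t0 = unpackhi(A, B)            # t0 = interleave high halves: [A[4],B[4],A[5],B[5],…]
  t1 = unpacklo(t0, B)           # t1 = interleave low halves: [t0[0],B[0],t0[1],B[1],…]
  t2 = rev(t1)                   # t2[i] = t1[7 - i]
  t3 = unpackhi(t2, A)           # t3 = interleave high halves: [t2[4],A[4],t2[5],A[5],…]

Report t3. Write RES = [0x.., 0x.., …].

→ t0 |08|c6|11|9d|cf|91|b6|04|
→ t1 |08|25|c6|41|11|db|9d|92|
→ t2 |92|9d|db|11|41|c6|25|08|
→ t3 |41|08|c6|11|25|cf|08|b6|

RES = [ 0x41  0x08  0xc6  0x11  0x25  0xcf  0x08  0xb6 ]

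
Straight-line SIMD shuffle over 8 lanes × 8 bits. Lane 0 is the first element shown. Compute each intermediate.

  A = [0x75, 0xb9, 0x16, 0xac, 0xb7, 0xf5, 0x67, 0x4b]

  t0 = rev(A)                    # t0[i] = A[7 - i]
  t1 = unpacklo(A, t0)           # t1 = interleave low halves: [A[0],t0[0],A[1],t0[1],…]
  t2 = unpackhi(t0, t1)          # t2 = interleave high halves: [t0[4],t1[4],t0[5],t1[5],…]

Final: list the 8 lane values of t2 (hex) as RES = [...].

RES = [0xac, 0x16, 0x16, 0xf5, 0xb9, 0xac, 0x75, 0xb7]

t0 = [0x4b, 0x67, 0xf5, 0xb7, 0xac, 0x16, 0xb9, 0x75]
t1 = [0x75, 0x4b, 0xb9, 0x67, 0x16, 0xf5, 0xac, 0xb7]
t2 = [0xac, 0x16, 0x16, 0xf5, 0xb9, 0xac, 0x75, 0xb7]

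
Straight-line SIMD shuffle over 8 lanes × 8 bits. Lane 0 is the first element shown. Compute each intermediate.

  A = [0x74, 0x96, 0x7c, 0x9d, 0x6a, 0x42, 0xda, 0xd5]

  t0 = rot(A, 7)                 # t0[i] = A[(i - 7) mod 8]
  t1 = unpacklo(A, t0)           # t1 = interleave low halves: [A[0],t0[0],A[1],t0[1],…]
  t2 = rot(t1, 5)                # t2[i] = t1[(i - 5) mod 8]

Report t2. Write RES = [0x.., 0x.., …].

RES = [0x7c, 0x7c, 0x9d, 0x9d, 0x6a, 0x74, 0x96, 0x96]

t0 = [0x96, 0x7c, 0x9d, 0x6a, 0x42, 0xda, 0xd5, 0x74]
t1 = [0x74, 0x96, 0x96, 0x7c, 0x7c, 0x9d, 0x9d, 0x6a]
t2 = [0x7c, 0x7c, 0x9d, 0x9d, 0x6a, 0x74, 0x96, 0x96]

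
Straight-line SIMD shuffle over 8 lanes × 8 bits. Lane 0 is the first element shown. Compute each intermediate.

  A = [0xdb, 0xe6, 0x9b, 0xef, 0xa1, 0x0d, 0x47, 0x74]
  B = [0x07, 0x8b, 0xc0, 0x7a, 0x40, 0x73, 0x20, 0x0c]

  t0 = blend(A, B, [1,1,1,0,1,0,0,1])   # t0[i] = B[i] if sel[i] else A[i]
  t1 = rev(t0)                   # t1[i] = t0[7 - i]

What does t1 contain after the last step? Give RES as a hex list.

RES = [0x0c, 0x47, 0x0d, 0x40, 0xef, 0xc0, 0x8b, 0x07]

  t0: 07 8b c0 ef 40 0d 47 0c
  t1: 0c 47 0d 40 ef c0 8b 07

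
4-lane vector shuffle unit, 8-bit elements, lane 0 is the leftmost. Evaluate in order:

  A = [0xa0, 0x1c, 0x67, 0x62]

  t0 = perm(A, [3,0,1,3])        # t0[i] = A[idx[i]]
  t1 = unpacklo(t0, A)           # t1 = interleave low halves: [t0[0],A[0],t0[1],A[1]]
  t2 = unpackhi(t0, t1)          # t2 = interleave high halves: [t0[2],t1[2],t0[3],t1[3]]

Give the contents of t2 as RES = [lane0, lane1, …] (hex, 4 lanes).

t0 = [0x62, 0xa0, 0x1c, 0x62]
t1 = [0x62, 0xa0, 0xa0, 0x1c]
t2 = [0x1c, 0xa0, 0x62, 0x1c]

RES = [0x1c, 0xa0, 0x62, 0x1c]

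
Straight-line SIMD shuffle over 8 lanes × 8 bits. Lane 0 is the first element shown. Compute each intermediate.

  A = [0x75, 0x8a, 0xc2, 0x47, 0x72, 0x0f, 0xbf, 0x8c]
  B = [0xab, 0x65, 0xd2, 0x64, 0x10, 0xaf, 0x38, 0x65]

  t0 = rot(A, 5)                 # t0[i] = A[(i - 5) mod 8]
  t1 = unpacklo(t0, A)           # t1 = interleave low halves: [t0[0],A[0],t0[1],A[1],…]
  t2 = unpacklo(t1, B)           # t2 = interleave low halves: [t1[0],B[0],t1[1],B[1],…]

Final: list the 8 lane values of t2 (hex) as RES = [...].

RES = [0x47, 0xab, 0x75, 0x65, 0x72, 0xd2, 0x8a, 0x64]

→ t0 |47|72|0f|bf|8c|75|8a|c2|
→ t1 |47|75|72|8a|0f|c2|bf|47|
→ t2 |47|ab|75|65|72|d2|8a|64|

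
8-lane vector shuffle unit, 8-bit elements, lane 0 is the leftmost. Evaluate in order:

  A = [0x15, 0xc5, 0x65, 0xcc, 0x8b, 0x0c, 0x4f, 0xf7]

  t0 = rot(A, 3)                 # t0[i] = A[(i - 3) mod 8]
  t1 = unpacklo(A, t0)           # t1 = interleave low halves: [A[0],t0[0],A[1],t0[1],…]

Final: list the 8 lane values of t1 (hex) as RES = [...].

RES = [0x15, 0x0c, 0xc5, 0x4f, 0x65, 0xf7, 0xcc, 0x15]

  t0: 0c 4f f7 15 c5 65 cc 8b
  t1: 15 0c c5 4f 65 f7 cc 15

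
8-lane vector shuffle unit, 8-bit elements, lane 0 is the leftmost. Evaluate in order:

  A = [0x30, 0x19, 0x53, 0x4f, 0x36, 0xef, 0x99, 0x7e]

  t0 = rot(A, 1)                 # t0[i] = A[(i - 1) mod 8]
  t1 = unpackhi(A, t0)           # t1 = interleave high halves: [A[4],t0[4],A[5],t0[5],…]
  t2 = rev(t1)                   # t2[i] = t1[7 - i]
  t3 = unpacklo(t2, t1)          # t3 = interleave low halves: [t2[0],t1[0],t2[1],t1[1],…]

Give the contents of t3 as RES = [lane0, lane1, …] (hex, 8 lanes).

RES = [0x99, 0x36, 0x7e, 0x4f, 0xef, 0xef, 0x99, 0x36]

t0 = [0x7e, 0x30, 0x19, 0x53, 0x4f, 0x36, 0xef, 0x99]
t1 = [0x36, 0x4f, 0xef, 0x36, 0x99, 0xef, 0x7e, 0x99]
t2 = [0x99, 0x7e, 0xef, 0x99, 0x36, 0xef, 0x4f, 0x36]
t3 = [0x99, 0x36, 0x7e, 0x4f, 0xef, 0xef, 0x99, 0x36]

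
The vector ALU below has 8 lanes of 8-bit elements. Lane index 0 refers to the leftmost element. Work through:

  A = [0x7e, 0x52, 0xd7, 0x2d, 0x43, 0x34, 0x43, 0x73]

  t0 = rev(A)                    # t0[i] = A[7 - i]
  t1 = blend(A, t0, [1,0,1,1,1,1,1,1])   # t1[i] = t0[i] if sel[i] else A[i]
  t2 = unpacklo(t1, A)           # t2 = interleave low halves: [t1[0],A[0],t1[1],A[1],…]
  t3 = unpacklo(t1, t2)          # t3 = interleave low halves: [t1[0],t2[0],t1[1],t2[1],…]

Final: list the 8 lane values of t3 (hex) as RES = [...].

RES = [0x73, 0x73, 0x52, 0x7e, 0x34, 0x52, 0x43, 0x52]

t0 = [0x73, 0x43, 0x34, 0x43, 0x2d, 0xd7, 0x52, 0x7e]
t1 = [0x73, 0x52, 0x34, 0x43, 0x2d, 0xd7, 0x52, 0x7e]
t2 = [0x73, 0x7e, 0x52, 0x52, 0x34, 0xd7, 0x43, 0x2d]
t3 = [0x73, 0x73, 0x52, 0x7e, 0x34, 0x52, 0x43, 0x52]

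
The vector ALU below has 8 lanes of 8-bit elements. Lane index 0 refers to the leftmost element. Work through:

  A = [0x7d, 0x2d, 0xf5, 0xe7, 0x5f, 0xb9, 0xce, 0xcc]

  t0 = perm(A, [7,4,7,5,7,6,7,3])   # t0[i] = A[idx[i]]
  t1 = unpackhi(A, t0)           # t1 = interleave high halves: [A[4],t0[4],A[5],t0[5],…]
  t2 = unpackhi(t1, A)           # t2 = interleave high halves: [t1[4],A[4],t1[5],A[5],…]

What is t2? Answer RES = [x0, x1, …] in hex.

RES = [0xce, 0x5f, 0xcc, 0xb9, 0xcc, 0xce, 0xe7, 0xcc]

  t0: cc 5f cc b9 cc ce cc e7
  t1: 5f cc b9 ce ce cc cc e7
  t2: ce 5f cc b9 cc ce e7 cc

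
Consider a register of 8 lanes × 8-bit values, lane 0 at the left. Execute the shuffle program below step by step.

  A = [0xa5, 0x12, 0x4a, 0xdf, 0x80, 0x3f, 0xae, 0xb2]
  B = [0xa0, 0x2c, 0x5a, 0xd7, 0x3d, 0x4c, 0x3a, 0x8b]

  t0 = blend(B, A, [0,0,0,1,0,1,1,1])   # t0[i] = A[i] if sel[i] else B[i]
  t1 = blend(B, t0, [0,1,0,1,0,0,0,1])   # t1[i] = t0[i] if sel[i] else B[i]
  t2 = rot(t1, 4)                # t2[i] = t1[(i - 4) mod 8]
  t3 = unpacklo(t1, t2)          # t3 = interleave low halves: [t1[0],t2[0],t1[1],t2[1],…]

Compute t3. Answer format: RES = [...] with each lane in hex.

  t0: a0 2c 5a df 3d 3f ae b2
  t1: a0 2c 5a df 3d 4c 3a b2
  t2: 3d 4c 3a b2 a0 2c 5a df
  t3: a0 3d 2c 4c 5a 3a df b2

RES = [ 0xa0  0x3d  0x2c  0x4c  0x5a  0x3a  0xdf  0xb2 ]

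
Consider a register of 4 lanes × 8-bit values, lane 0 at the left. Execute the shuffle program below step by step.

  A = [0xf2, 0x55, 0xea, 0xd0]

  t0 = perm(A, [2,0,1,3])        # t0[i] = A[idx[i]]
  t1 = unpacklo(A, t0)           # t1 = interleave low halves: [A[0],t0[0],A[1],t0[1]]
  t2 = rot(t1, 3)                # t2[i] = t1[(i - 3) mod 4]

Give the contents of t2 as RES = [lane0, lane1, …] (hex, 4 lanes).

t0 = [0xea, 0xf2, 0x55, 0xd0]
t1 = [0xf2, 0xea, 0x55, 0xf2]
t2 = [0xea, 0x55, 0xf2, 0xf2]

RES = [ 0xea  0x55  0xf2  0xf2 ]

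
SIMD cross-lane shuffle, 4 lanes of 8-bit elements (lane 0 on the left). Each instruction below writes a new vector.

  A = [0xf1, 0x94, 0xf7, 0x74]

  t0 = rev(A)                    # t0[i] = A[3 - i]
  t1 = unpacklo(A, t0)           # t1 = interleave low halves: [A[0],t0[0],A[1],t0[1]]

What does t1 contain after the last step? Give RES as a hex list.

RES = [ 0xf1  0x74  0x94  0xf7 ]

→ t0 |74|f7|94|f1|
→ t1 |f1|74|94|f7|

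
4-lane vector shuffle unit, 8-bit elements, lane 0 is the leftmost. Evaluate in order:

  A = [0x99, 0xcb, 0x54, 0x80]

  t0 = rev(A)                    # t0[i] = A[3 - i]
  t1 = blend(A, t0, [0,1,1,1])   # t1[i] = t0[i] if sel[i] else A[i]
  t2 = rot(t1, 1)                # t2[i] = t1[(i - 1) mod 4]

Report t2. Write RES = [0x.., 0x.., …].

RES = [ 0x99  0x99  0x54  0xcb ]

  t0: 80 54 cb 99
  t1: 99 54 cb 99
  t2: 99 99 54 cb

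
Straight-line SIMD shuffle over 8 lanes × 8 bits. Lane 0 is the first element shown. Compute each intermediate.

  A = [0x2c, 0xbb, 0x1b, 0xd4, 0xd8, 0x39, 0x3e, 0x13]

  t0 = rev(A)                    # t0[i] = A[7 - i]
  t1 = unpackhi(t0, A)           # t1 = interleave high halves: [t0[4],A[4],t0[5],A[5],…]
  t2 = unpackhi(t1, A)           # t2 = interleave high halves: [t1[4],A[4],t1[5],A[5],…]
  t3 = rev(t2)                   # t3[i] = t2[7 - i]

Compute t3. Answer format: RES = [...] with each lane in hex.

RES = [0x13, 0x13, 0x3e, 0x2c, 0x39, 0x3e, 0xd8, 0xbb]

  t0: 13 3e 39 d8 d4 1b bb 2c
  t1: d4 d8 1b 39 bb 3e 2c 13
  t2: bb d8 3e 39 2c 3e 13 13
  t3: 13 13 3e 2c 39 3e d8 bb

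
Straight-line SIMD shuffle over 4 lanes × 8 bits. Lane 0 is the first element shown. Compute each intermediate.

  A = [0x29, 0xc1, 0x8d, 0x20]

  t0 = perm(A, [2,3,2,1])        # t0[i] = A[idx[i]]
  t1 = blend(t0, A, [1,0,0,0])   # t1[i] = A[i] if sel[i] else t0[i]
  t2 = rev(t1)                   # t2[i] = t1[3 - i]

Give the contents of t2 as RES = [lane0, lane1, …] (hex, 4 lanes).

RES = [0xc1, 0x8d, 0x20, 0x29]

→ t0 |8d|20|8d|c1|
→ t1 |29|20|8d|c1|
→ t2 |c1|8d|20|29|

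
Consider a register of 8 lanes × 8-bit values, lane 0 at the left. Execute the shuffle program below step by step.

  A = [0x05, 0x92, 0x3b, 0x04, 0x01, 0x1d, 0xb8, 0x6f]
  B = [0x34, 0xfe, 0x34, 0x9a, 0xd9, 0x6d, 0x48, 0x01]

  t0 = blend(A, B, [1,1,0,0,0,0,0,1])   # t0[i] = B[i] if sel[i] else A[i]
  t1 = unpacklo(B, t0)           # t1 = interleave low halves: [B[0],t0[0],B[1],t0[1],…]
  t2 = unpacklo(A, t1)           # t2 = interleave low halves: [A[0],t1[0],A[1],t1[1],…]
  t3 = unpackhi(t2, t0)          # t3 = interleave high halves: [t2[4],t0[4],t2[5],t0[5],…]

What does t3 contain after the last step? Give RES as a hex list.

t0 = [0x34, 0xfe, 0x3b, 0x04, 0x01, 0x1d, 0xb8, 0x01]
t1 = [0x34, 0x34, 0xfe, 0xfe, 0x34, 0x3b, 0x9a, 0x04]
t2 = [0x05, 0x34, 0x92, 0x34, 0x3b, 0xfe, 0x04, 0xfe]
t3 = [0x3b, 0x01, 0xfe, 0x1d, 0x04, 0xb8, 0xfe, 0x01]

RES = [ 0x3b  0x01  0xfe  0x1d  0x04  0xb8  0xfe  0x01 ]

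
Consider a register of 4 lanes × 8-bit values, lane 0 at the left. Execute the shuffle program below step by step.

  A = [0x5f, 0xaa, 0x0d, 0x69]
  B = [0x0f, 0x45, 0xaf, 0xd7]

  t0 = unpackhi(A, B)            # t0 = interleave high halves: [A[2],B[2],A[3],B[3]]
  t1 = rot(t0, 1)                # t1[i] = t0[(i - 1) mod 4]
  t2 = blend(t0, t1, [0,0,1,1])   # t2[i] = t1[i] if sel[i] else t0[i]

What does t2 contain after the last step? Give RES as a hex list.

t0 = [0x0d, 0xaf, 0x69, 0xd7]
t1 = [0xd7, 0x0d, 0xaf, 0x69]
t2 = [0x0d, 0xaf, 0xaf, 0x69]

RES = [ 0x0d  0xaf  0xaf  0x69 ]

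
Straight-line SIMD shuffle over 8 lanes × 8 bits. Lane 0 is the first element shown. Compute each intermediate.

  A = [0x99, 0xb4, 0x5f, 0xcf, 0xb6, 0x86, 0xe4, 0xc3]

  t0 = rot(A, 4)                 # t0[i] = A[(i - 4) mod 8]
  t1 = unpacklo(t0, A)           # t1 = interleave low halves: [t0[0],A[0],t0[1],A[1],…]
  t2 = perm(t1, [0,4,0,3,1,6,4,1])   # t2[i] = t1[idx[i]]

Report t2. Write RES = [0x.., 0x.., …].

  t0: b6 86 e4 c3 99 b4 5f cf
  t1: b6 99 86 b4 e4 5f c3 cf
  t2: b6 e4 b6 b4 99 c3 e4 99

RES = [ 0xb6  0xe4  0xb6  0xb4  0x99  0xc3  0xe4  0x99 ]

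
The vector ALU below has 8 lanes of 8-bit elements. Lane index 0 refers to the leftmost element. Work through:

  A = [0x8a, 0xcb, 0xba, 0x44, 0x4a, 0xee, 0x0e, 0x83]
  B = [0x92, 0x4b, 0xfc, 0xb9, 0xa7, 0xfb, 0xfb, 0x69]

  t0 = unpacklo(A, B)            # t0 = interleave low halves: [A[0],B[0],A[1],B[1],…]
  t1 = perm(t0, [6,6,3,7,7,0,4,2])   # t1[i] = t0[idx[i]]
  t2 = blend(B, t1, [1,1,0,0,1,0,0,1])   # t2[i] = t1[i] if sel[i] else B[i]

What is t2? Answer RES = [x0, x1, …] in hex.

→ t0 |8a|92|cb|4b|ba|fc|44|b9|
→ t1 |44|44|4b|b9|b9|8a|ba|cb|
→ t2 |44|44|fc|b9|b9|fb|fb|cb|

RES = [ 0x44  0x44  0xfc  0xb9  0xb9  0xfb  0xfb  0xcb ]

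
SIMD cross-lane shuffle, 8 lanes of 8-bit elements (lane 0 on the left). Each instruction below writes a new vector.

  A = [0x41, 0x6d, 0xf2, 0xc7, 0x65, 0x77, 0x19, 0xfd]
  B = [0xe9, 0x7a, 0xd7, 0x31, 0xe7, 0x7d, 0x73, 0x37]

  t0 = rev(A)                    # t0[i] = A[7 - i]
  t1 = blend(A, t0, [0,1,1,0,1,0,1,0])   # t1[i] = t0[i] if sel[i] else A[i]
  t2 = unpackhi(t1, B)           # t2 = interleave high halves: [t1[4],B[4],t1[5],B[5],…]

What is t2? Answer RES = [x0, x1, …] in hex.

→ t0 |fd|19|77|65|c7|f2|6d|41|
→ t1 |41|19|77|c7|c7|77|6d|fd|
→ t2 |c7|e7|77|7d|6d|73|fd|37|

RES = [0xc7, 0xe7, 0x77, 0x7d, 0x6d, 0x73, 0xfd, 0x37]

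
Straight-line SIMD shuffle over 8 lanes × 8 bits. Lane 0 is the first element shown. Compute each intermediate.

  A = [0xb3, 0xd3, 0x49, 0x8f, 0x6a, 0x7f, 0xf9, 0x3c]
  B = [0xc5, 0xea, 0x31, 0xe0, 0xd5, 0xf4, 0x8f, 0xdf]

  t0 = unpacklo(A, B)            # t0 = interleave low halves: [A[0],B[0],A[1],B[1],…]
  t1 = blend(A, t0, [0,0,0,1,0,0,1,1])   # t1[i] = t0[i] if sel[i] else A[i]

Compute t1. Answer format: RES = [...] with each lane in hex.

t0 = [0xb3, 0xc5, 0xd3, 0xea, 0x49, 0x31, 0x8f, 0xe0]
t1 = [0xb3, 0xd3, 0x49, 0xea, 0x6a, 0x7f, 0x8f, 0xe0]

RES = [ 0xb3  0xd3  0x49  0xea  0x6a  0x7f  0x8f  0xe0 ]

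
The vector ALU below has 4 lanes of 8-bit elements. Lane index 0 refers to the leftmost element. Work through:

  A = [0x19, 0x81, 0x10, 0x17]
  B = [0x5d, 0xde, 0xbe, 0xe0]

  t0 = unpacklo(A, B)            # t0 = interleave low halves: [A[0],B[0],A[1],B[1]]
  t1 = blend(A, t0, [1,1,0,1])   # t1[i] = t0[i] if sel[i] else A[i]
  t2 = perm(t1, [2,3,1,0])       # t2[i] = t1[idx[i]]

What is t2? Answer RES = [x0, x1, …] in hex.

t0 = [0x19, 0x5d, 0x81, 0xde]
t1 = [0x19, 0x5d, 0x10, 0xde]
t2 = [0x10, 0xde, 0x5d, 0x19]

RES = [ 0x10  0xde  0x5d  0x19 ]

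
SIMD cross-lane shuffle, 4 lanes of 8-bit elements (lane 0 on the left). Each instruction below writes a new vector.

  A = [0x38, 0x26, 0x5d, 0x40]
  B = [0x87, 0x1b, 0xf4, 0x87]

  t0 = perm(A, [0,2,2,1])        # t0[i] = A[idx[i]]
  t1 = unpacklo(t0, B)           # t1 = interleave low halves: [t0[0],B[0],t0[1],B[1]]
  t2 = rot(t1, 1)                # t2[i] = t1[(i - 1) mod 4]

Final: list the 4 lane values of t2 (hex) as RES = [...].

RES = [ 0x1b  0x38  0x87  0x5d ]

→ t0 |38|5d|5d|26|
→ t1 |38|87|5d|1b|
→ t2 |1b|38|87|5d|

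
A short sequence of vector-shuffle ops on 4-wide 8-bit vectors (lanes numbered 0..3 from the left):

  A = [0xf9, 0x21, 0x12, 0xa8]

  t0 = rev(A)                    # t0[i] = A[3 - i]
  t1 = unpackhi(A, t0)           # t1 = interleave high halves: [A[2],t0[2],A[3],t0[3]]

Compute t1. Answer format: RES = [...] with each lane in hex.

RES = [ 0x12  0x21  0xa8  0xf9 ]

  t0: a8 12 21 f9
  t1: 12 21 a8 f9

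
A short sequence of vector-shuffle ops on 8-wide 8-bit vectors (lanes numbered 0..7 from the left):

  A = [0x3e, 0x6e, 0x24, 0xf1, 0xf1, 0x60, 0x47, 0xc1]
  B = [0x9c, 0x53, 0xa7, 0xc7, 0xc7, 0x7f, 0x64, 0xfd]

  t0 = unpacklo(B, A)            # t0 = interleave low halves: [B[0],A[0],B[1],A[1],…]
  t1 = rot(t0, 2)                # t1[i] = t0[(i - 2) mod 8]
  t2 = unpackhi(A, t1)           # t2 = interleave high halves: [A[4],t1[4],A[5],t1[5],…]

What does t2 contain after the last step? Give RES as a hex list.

t0 = [0x9c, 0x3e, 0x53, 0x6e, 0xa7, 0x24, 0xc7, 0xf1]
t1 = [0xc7, 0xf1, 0x9c, 0x3e, 0x53, 0x6e, 0xa7, 0x24]
t2 = [0xf1, 0x53, 0x60, 0x6e, 0x47, 0xa7, 0xc1, 0x24]

RES = [ 0xf1  0x53  0x60  0x6e  0x47  0xa7  0xc1  0x24 ]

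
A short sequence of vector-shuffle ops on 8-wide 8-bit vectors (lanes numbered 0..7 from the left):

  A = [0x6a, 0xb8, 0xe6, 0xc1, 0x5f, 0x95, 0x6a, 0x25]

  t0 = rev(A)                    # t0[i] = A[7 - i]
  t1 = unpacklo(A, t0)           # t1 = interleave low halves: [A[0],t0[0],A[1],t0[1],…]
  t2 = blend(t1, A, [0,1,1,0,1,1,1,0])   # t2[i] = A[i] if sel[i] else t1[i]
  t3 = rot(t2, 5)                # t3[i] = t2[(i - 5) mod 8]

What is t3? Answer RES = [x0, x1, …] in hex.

t0 = [0x25, 0x6a, 0x95, 0x5f, 0xc1, 0xe6, 0xb8, 0x6a]
t1 = [0x6a, 0x25, 0xb8, 0x6a, 0xe6, 0x95, 0xc1, 0x5f]
t2 = [0x6a, 0xb8, 0xe6, 0x6a, 0x5f, 0x95, 0x6a, 0x5f]
t3 = [0x6a, 0x5f, 0x95, 0x6a, 0x5f, 0x6a, 0xb8, 0xe6]

RES = [0x6a, 0x5f, 0x95, 0x6a, 0x5f, 0x6a, 0xb8, 0xe6]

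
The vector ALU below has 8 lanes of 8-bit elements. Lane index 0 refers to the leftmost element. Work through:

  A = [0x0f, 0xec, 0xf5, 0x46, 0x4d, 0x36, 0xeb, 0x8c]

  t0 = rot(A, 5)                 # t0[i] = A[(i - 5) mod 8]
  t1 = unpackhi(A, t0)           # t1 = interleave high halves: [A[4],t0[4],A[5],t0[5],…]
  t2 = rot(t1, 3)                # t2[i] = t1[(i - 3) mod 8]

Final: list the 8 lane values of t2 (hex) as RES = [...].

RES = [ 0xec  0x8c  0xf5  0x4d  0x8c  0x36  0x0f  0xeb ]

  t0: 46 4d 36 eb 8c 0f ec f5
  t1: 4d 8c 36 0f eb ec 8c f5
  t2: ec 8c f5 4d 8c 36 0f eb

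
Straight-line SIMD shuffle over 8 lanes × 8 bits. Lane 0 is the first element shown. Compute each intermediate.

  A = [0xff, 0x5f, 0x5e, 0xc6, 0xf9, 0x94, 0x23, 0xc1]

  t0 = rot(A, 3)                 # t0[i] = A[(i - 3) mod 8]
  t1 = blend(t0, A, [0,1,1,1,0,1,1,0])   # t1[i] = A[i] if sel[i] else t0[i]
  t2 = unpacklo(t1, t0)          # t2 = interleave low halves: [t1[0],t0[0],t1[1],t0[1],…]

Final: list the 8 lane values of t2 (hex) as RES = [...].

→ t0 |94|23|c1|ff|5f|5e|c6|f9|
→ t1 |94|5f|5e|c6|5f|94|23|f9|
→ t2 |94|94|5f|23|5e|c1|c6|ff|

RES = [0x94, 0x94, 0x5f, 0x23, 0x5e, 0xc1, 0xc6, 0xff]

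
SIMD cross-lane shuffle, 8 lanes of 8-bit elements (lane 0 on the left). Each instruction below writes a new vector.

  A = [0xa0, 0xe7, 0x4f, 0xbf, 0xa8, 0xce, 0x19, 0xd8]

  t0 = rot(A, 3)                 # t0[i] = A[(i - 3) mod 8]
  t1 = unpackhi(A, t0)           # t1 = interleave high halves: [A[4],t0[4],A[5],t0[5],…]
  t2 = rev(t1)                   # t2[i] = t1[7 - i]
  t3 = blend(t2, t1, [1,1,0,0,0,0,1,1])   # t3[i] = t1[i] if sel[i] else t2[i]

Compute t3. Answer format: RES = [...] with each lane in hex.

→ t0 |ce|19|d8|a0|e7|4f|bf|a8|
→ t1 |a8|e7|ce|4f|19|bf|d8|a8|
→ t2 |a8|d8|bf|19|4f|ce|e7|a8|
→ t3 |a8|e7|bf|19|4f|ce|d8|a8|

RES = [0xa8, 0xe7, 0xbf, 0x19, 0x4f, 0xce, 0xd8, 0xa8]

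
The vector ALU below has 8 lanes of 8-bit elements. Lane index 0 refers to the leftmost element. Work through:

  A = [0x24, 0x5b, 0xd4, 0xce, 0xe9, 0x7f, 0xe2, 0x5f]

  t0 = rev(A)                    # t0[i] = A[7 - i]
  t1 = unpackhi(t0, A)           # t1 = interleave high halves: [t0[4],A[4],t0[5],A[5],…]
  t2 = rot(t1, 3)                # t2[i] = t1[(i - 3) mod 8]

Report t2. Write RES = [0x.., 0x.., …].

  t0: 5f e2 7f e9 ce d4 5b 24
  t1: ce e9 d4 7f 5b e2 24 5f
  t2: e2 24 5f ce e9 d4 7f 5b

RES = [ 0xe2  0x24  0x5f  0xce  0xe9  0xd4  0x7f  0x5b ]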